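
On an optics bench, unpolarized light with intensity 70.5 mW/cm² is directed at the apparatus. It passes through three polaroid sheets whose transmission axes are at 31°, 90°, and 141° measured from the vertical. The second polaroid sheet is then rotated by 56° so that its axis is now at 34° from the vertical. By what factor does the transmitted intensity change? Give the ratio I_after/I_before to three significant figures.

I_new/I_old ≈ 0.811

Before rotation:
Unpolarized light through the first polarizer → I₁ = ½ I₀, now polarized at 31°.
I₂ = I₁ cos²(90° − 31°) = 0.5 I₀ · cos²(59°) = 0.1326 I₀.
I₃ = I₂ cos²(141° − 90°) = 0.1326 I₀ · cos²(51°) = 0.05253 I₀.
After rotation:
Unpolarized light through the first polarizer → I₁ = ½ I₀, now polarized at 31°.
I₂ = I₁ cos²(34° − 31°) = 0.5 I₀ · cos²(3°) = 0.4986 I₀.
Angle between axes 2 and 3: 73°. I₃ = 0.4986 I₀ · cos²(73°) = 0.04262 I₀.
Ratio = 0.04262 / 0.05253 = 0.8114.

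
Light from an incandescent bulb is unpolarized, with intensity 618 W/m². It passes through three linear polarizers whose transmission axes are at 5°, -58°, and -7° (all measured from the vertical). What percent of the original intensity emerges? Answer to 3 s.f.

Unpolarized light through the first polarizer → I₁ = 618 W/m²/2 = 309 W/m², polarized at 5°.
I₂ = I₁ · cos²(63°) = 309 · 0.2061 = 63.69 W/m².
I₃ = I₂ · cos²(51°) = 63.69 · 0.396 = 25.22 W/m².
That is 4.081% of the incident intensity.

≈ 4.08%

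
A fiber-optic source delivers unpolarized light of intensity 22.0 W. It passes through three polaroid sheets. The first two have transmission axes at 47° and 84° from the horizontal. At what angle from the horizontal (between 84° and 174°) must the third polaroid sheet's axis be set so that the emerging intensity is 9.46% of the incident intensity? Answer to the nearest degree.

θ ≈ 141°

Unpolarized light through the first polarizer → I₁ = ½ I₀, now polarized at 47°.
I₂ = I₁ cos²(84° − 47°) = 0.5 I₀ · cos²(37°) = 0.3189 I₀.
Need I₃/I₀ = 0.0946, so cos²(θ − 84°) = 0.0946 / 0.3189 = 0.2966.
θ − 84° = arccos(√0.2966) = 57.0°, giving θ ≈ 84 + 57.0 = 141.0°.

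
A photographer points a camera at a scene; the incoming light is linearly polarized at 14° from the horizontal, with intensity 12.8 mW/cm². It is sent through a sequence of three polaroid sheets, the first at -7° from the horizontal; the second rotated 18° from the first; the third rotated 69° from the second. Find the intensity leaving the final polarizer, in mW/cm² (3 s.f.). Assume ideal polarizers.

I ≈ 1.30 mW/cm²

I₁ = 12.8 mW/cm² · cos²(21°) = 11.16 mW/cm².
I₂ = I₁ · cos²(18°) = 11.16 · 0.9045 = 10.09 mW/cm².
I₃ = I₂ · cos²(69°) = 10.09 · 0.1284 = 1.296 mW/cm².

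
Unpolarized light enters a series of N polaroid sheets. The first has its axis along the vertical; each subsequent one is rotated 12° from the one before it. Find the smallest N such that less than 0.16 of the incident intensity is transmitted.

N = 27

First polarizer halves the unpolarized light: factor 1/2.
Each further stage multiplies by cos²(12°) = 0.9568.
After N polarizers: T = 0.5·0.9568^(N−1). Require T < 0.16 ⇒ N−1 > ln(0.16/0.5)/ln(0.9568) = 25.79, so N−1 ≥ 26 and N = 27.
Check: N=27 gives T = 0.1585 < 0.16; N=26 gives T = 0.1656.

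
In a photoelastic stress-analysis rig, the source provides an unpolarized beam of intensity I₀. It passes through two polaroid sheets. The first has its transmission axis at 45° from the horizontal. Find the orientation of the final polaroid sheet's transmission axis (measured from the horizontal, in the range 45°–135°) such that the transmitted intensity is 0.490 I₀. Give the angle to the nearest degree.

θ ≈ 53°

Unpolarized light through the first polarizer → I₁ = ½ I₀, now polarized at 45°.
Need I₂/I₀ = 0.49, so cos²(θ − 45°) = 0.49 / 0.5 = 0.98.
θ − 45° = arccos(√0.98) = 8.1°, giving θ ≈ 45 + 8.1 = 53.1°.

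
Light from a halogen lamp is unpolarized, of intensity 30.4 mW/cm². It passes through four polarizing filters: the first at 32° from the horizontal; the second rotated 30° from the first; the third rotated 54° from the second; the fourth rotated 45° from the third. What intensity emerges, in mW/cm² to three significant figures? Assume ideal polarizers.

I ≈ 1.97 mW/cm²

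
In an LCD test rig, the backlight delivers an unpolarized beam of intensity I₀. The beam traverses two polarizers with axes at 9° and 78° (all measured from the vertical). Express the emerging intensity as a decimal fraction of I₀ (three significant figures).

≈ 0.0642 I₀

Unpolarized light through the first polarizer → I₁ = ½ I₀, now polarized at 9°.
I₂ = I₁ cos²(78° − 9°) = 0.5 I₀ · cos²(69°) = 0.06421 I₀.
Transmitted fraction = 0.06421.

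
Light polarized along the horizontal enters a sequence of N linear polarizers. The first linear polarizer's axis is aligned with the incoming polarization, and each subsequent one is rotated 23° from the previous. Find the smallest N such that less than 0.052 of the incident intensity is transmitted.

First polarizer is aligned with the polarization: full transmission.
Each further stage multiplies by cos²(23°) = 0.8473.
After N polarizers: T = 0.8473^(N−1). Require T < 0.052 ⇒ N−1 > ln(0.052)/ln(0.8473) = 17.85, so N−1 ≥ 18 and N = 19.
Check: N=19 gives T = 0.05069 < 0.052; N=18 gives T = 0.05983.

N = 19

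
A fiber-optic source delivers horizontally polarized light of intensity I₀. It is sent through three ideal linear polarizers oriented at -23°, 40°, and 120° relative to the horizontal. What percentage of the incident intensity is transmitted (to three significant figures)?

≈ 0.527%

I₁ = I₀ cos²(-23° − 0°) = I₀ cos²(23°) = 0.8473 I₀.
I₂ = I₁ cos²(40° + 23°) = 0.8473 I₀ · cos²(63°) = 0.1746 I₀.
I₃ = I₂ cos²(120° − 40°) = 0.1746 I₀ · cos²(80°) = 0.005266 I₀.
That is 0.5266% of the incident intensity.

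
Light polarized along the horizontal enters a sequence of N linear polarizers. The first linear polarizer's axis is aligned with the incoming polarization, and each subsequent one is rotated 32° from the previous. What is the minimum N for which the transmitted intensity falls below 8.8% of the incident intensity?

N = 9

First polarizer is aligned with the polarization: full transmission.
Each further stage multiplies by cos²(32°) = 0.7192.
After N polarizers: T = 0.7192^(N−1). Require T < 0.088 ⇒ N−1 > ln(0.088)/ln(0.7192) = 7.37, so N−1 ≥ 8 and N = 9.
Check: N=9 gives T = 0.07157 < 0.088; N=8 gives T = 0.09951.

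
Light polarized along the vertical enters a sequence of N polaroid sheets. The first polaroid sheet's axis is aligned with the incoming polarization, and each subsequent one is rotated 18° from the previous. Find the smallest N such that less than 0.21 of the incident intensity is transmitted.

N = 17

First polarizer is aligned with the polarization: full transmission.
Each further stage multiplies by cos²(18°) = 0.9045.
After N polarizers: T = 0.9045^(N−1). Require T < 0.21 ⇒ N−1 > ln(0.21)/ln(0.9045) = 15.55, so N−1 ≥ 16 and N = 17.
Check: N=17 gives T = 0.2007 < 0.21; N=16 gives T = 0.2219.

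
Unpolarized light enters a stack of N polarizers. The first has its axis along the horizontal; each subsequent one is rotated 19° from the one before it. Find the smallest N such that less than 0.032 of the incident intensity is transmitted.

N = 26

First polarizer halves the unpolarized light: factor 1/2.
Each further stage multiplies by cos²(19°) = 0.894.
After N polarizers: T = 0.5·0.894^(N−1). Require T < 0.032 ⇒ N−1 > ln(0.032/0.5)/ln(0.894) = 24.53, so N−1 ≥ 25 and N = 26.
Check: N=26 gives T = 0.03037 < 0.032; N=25 gives T = 0.03397.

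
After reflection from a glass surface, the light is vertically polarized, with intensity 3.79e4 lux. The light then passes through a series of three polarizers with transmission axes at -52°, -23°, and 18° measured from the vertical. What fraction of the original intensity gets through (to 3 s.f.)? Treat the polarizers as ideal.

By Malus's law, I₁ = 3.79e4 lux · cos²(52°) = 1.437e+04 lux.
I₂ = I₁ · cos²(29°) = 1.437e+04 · 0.765 = 1.099e+04 lux.
I₃ = I₂ · cos²(41°) = 1.099e+04 · 0.5696 = 6259 lux.
Transmitted fraction = 0.1652.

I/I₀ ≈ 0.165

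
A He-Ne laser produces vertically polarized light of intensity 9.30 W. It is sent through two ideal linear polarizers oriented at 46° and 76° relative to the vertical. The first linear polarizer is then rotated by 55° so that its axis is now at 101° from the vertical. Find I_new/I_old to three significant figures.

Before rotation:
I₁ = I₀ cos²(46° − 0°) = I₀ cos²(46°) = 0.4826 I₀.
I₂ = I₁ cos²(76° − 46°) = 0.4826 I₀ · cos²(30°) = 0.3619 I₀.
After rotation:
I₁ = I₀ cos²(101° − 0°) = I₀ cos²(79°) = 0.03641 I₀.
I₂ = I₁ cos²(76° − 101°) = 0.03641 I₀ · cos²(25°) = 0.02991 I₀.
Ratio = 0.02991 / 0.3619 = 0.08263.

I_new/I_old ≈ 0.0826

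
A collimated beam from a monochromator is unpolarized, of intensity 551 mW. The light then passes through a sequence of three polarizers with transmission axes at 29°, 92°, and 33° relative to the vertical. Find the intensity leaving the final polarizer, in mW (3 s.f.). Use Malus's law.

Unpolarized light through the first polarizer → I₁ = 551 mW/2 = 275.5 mW, polarized at 29°.
I₂ = I₁ · cos²(63°) = 275.5 · 0.2061 = 56.78 mW.
I₃ = I₂ · cos²(59°) = 56.78 · 0.2653 = 15.06 mW.

I ≈ 15.1 mW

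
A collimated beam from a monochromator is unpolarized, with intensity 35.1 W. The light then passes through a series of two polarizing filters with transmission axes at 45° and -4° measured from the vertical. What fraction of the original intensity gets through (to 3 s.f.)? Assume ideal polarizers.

Unpolarized light through the first polarizer → I₁ = 35.1 W/2 = 17.55 W, polarized at 45°.
I₂ = I₁ · cos²(49°) = 17.55 · 0.4304 = 7.554 W.
Transmitted fraction = 0.2152.

I/I₀ ≈ 0.215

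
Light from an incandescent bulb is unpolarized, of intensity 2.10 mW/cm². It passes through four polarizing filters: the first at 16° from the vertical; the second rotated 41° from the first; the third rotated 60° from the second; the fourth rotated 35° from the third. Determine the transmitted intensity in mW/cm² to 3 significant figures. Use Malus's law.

I ≈ 0.100 mW/cm²

Unpolarized light through the first polarizer → I₁ = 2.10 mW/cm²/2 = 1.05 mW/cm², polarized at 16°.
I₂ = I₁ · cos²(41°) = 1.05 · 0.5696 = 0.5981 mW/cm².
I₃ = I₂ · cos²(60°) = 0.5981 · 0.25 = 0.1495 mW/cm².
I₄ = I₃ · cos²(35°) = 0.1495 · 0.671 = 0.1003 mW/cm².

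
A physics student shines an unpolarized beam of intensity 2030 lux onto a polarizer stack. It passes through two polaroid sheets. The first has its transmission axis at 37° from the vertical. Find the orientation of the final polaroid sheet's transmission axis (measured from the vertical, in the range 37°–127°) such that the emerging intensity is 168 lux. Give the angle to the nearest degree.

θ ≈ 103°

Unpolarized light through the first polarizer → I₁ = ½ I₀, now polarized at 37°.
Target fraction: 168 / 2030 lux = 0.08276 of I₀.
Need I₂/I₀ = 0.08276, so cos²(θ − 37°) = 0.08276 / 0.5 = 0.1655.
θ − 37° = arccos(√0.1655) = 66.0°, giving θ ≈ 37 + 66.0 = 103.0°.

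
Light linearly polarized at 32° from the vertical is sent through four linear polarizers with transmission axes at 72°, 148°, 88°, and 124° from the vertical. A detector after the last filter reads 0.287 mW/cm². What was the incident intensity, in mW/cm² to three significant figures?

I₀ ≈ 51.1 mW/cm²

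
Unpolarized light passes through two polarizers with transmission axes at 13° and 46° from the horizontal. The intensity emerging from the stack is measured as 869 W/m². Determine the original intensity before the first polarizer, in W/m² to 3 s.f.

Unpolarized light through the first polarizer → I₁ = ½ I₀, now polarized at 13°.
I₂ = I₁ cos²(46° − 13°) = 0.5 I₀ · cos²(33°) = 0.3517 I₀.
So 869 W/m² = 0.3517 I₀, giving I₀ = 869/0.3517 = 2471 W/m².

I₀ ≈ 2470 W/m²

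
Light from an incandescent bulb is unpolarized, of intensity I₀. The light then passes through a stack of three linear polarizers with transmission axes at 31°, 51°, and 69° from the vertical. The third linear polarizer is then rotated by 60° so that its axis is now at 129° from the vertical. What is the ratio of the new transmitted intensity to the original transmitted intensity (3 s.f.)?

Before rotation:
Unpolarized light through the first polarizer → I₁ = ½ I₀, now polarized at 31°.
I₂ = I₁ cos²(51° − 31°) = 0.5 I₀ · cos²(20°) = 0.4415 I₀.
I₃ = I₂ cos²(69° − 51°) = 0.4415 I₀ · cos²(18°) = 0.3994 I₀.
After rotation:
Unpolarized light through the first polarizer → I₁ = ½ I₀, now polarized at 31°.
I₂ = I₁ cos²(51° − 31°) = 0.5 I₀ · cos²(20°) = 0.4415 I₀.
I₃ = I₂ cos²(129° − 51°) = 0.4415 I₀ · cos²(78°) = 0.01909 I₀.
Ratio = 0.01909 / 0.3994 = 0.04779.

I_new/I_old ≈ 0.0478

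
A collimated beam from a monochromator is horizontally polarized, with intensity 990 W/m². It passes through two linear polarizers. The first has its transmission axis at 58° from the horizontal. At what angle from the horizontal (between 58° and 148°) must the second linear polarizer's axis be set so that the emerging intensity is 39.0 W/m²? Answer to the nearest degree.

By Malus's law, I₁ = I₀ cos²(58° − 0°) = I₀ cos²(58°) = 0.2808 I₀.
Target fraction: 39.0 / 990 W/m² = 0.03939 of I₀.
Need I₂/I₀ = 0.03939, so cos²(θ − 58°) = 0.03939 / 0.2808 = 0.1403.
θ − 58° = arccos(√0.1403) = 68.0°, giving θ ≈ 58 + 68.0 = 126.0°.

θ ≈ 126°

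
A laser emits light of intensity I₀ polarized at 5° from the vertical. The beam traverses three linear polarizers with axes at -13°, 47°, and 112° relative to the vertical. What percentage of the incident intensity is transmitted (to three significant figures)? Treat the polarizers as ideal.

By Malus's law, I₁ = I₀ cos²(-13° − 5°) = I₀ cos²(18°) = 0.9045 I₀.
I₂ = I₁ cos²(47° + 13°) = 0.9045 I₀ · cos²(60°) = 0.2261 I₀.
I₃ = I₂ cos²(112° − 47°) = 0.2261 I₀ · cos²(65°) = 0.04039 I₀.
That is 4.039% of the incident intensity.

≈ 4.04%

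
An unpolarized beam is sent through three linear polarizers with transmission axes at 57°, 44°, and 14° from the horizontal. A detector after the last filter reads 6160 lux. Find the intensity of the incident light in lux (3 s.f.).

Unpolarized light through the first polarizer → I₁ = ½ I₀, now polarized at 57°.
I₂ = I₁ cos²(44° − 57°) = 0.5 I₀ · cos²(13°) = 0.4747 I₀.
I₃ = I₂ cos²(14° − 44°) = 0.4747 I₀ · cos²(30°) = 0.356 I₀.
So 6160 lux = 0.356 I₀, giving I₀ = 6160/0.356 = 1.73e+04 lux.

I₀ ≈ 1.73e4 lux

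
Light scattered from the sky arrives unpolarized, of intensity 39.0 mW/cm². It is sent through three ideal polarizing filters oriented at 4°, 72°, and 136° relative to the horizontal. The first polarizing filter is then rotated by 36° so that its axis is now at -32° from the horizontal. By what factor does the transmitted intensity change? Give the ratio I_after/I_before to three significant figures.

I_new/I_old ≈ 0.417

Before rotation:
Unpolarized light through the first polarizer → I₁ = ½ I₀, now polarized at 4°.
I₂ = I₁ cos²(72° − 4°) = 0.5 I₀ · cos²(68°) = 0.07017 I₀.
I₃ = I₂ cos²(136° − 72°) = 0.07017 I₀ · cos²(64°) = 0.01348 I₀.
After rotation:
Unpolarized light through the first polarizer → I₁ = ½ I₀, now polarized at -32°.
Angle between axes 1 and 2: 76°. I₂ = 0.5 I₀ · cos²(76°) = 0.02926 I₀.
I₃ = I₂ cos²(136° − 72°) = 0.02926 I₀ · cos²(64°) = 0.005623 I₀.
Ratio = 0.005623 / 0.01348 = 0.4171.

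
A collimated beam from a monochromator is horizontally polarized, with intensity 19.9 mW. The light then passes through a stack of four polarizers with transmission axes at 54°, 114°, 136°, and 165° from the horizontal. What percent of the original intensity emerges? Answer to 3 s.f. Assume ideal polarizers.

By Malus's law, I₁ = 19.9 mW · cos²(54°) = 6.875 mW.
I₂ = I₁ · cos²(60°) = 6.875 · 0.25 = 1.719 mW.
I₃ = I₂ · cos²(22°) = 1.719 · 0.8597 = 1.478 mW.
I₄ = I₃ · cos²(29°) = 1.478 · 0.765 = 1.13 mW.
That is 5.68% of the incident intensity.

≈ 5.68%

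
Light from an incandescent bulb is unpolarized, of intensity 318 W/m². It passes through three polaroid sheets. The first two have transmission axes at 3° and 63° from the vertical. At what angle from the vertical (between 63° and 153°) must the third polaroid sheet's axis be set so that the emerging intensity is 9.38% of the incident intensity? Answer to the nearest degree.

θ ≈ 93°

Unpolarized light through the first polarizer → I₁ = ½ I₀, now polarized at 3°.
I₂ = I₁ cos²(63° − 3°) = 0.5 I₀ · cos²(60°) = 0.125 I₀.
Need I₃/I₀ = 0.0938, so cos²(θ − 63°) = 0.0938 / 0.125 = 0.7504.
θ − 63° = arccos(√0.7504) = 30.0°, giving θ ≈ 63 + 30.0 = 93.0°.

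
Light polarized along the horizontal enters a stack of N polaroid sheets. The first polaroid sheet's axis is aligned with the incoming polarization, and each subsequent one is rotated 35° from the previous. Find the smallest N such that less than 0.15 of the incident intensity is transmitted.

First polarizer is aligned with the polarization: full transmission.
Each further stage multiplies by cos²(35°) = 0.671.
After N polarizers: T = 0.671^(N−1). Require T < 0.15 ⇒ N−1 > ln(0.15)/ln(0.671) = 4.76, so N−1 ≥ 5 and N = 6.
Check: N=6 gives T = 0.136 < 0.15; N=5 gives T = 0.2027.

N = 6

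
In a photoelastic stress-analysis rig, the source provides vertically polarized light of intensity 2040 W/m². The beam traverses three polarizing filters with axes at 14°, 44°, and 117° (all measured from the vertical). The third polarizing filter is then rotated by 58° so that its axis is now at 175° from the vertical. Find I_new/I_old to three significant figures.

I_new/I_old ≈ 5.04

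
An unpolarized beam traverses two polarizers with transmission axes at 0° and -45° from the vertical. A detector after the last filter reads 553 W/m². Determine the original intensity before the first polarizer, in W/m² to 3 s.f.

Unpolarized light through the first polarizer → I₁ = ½ I₀, now polarized at 0°.
I₂ = I₁ cos²(-45° − 0°) = 0.5 I₀ · cos²(45°) = 0.25 I₀.
So 553 W/m² = 0.25 I₀, giving I₀ = 553/0.25 = 2212 W/m².

I₀ ≈ 2210 W/m²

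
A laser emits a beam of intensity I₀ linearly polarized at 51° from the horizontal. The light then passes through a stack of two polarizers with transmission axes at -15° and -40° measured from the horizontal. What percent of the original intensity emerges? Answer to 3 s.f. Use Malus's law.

≈ 13.6%

By Malus's law, I₁ = I₀ cos²(-15° − 51°) = I₀ cos²(66°) = 0.1654 I₀.
I₂ = I₁ cos²(-40° + 15°) = 0.1654 I₀ · cos²(25°) = 0.1359 I₀.
That is 13.59% of the incident intensity.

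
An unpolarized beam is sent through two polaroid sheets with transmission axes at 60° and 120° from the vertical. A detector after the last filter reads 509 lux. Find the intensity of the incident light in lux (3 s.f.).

I₀ ≈ 4070 lux

Unpolarized light through the first polarizer → I₁ = ½ I₀, now polarized at 60°.
I₂ = I₁ cos²(120° − 60°) = 0.5 I₀ · cos²(60°) = 0.125 I₀.
So 509 lux = 0.125 I₀, giving I₀ = 509/0.125 = 4072 lux.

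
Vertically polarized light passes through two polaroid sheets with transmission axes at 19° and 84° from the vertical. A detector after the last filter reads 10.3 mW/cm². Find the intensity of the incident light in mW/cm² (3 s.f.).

I₀ ≈ 64.5 mW/cm²

By Malus's law, I₁ = I₀ cos²(19° − 0°) = I₀ cos²(19°) = 0.894 I₀.
I₂ = I₁ cos²(84° − 19°) = 0.894 I₀ · cos²(65°) = 0.1597 I₀.
So 10.3 mW/cm² = 0.1597 I₀, giving I₀ = 10.3/0.1597 = 64.51 mW/cm².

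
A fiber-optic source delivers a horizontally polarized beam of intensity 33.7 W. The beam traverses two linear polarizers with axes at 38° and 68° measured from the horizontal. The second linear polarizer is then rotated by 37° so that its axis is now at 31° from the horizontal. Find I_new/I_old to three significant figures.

I_new/I_old ≈ 1.31

Before rotation:
I₁ = I₀ cos²(38° − 0°) = I₀ cos²(38°) = 0.621 I₀.
I₂ = I₁ cos²(68° − 38°) = 0.621 I₀ · cos²(30°) = 0.4657 I₀.
After rotation:
I₁ = I₀ cos²(38° − 0°) = I₀ cos²(38°) = 0.621 I₀.
I₂ = I₁ cos²(31° − 38°) = 0.621 I₀ · cos²(7°) = 0.6117 I₀.
Ratio = 0.6117 / 0.4657 = 1.314.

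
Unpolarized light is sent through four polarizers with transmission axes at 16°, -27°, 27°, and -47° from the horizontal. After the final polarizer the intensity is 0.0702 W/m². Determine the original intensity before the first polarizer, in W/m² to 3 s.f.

I₀ ≈ 10.0 W/m²

Unpolarized light through the first polarizer → I₁ = ½ I₀, now polarized at 16°.
I₂ = I₁ cos²(-27° − 16°) = 0.5 I₀ · cos²(43°) = 0.2674 I₀.
I₃ = I₂ cos²(27° + 27°) = 0.2674 I₀ · cos²(54°) = 0.0924 I₀.
I₄ = I₃ cos²(-47° − 27°) = 0.0924 I₀ · cos²(74°) = 0.00702 I₀.
So 0.0702 W/m² = 0.00702 I₀, giving I₀ = 0.0702/0.00702 = 10 W/m².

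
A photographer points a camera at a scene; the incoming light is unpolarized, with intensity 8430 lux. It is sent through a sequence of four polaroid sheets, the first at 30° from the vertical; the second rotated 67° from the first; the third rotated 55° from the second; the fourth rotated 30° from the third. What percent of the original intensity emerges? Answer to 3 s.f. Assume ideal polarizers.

≈ 1.88%

Unpolarized light through the first polarizer → I₁ = 8430 lux/2 = 4215 lux, polarized at 30°.
I₂ = I₁ · cos²(67°) = 4215 · 0.1527 = 643.5 lux.
I₃ = I₂ · cos²(55°) = 643.5 · 0.329 = 211.7 lux.
I₄ = I₃ · cos²(30°) = 211.7 · 0.75 = 158.8 lux.
That is 1.884% of the incident intensity.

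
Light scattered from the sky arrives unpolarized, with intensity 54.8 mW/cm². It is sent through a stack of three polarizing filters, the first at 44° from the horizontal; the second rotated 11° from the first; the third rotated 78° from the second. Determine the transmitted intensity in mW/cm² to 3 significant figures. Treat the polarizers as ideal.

Unpolarized light through the first polarizer → I₁ = 54.8 mW/cm²/2 = 27.4 mW/cm², polarized at 44°.
I₂ = I₁ · cos²(11°) = 27.4 · 0.9636 = 26.4 mW/cm².
I₃ = I₂ · cos²(78°) = 26.4 · 0.04323 = 1.141 mW/cm².

I ≈ 1.14 mW/cm²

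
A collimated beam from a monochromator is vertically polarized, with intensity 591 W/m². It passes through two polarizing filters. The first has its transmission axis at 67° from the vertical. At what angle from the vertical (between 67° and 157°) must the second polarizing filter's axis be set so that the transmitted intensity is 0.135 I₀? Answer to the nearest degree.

θ ≈ 87°

By Malus's law, I₁ = I₀ cos²(67° − 0°) = I₀ cos²(67°) = 0.1527 I₀.
Need I₂/I₀ = 0.135, so cos²(θ − 67°) = 0.135 / 0.1527 = 0.8843.
θ − 67° = arccos(√0.8843) = 19.9°, giving θ ≈ 67 + 19.9 = 86.9°.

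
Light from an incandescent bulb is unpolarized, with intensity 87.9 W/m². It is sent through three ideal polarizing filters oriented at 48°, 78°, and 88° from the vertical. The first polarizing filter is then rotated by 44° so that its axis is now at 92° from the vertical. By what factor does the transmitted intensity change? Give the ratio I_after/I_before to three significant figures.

Before rotation:
Unpolarized light through the first polarizer → I₁ = ½ I₀, now polarized at 48°.
I₂ = I₁ cos²(78° − 48°) = 0.5 I₀ · cos²(30°) = 0.375 I₀.
I₃ = I₂ cos²(88° − 78°) = 0.375 I₀ · cos²(10°) = 0.3637 I₀.
After rotation:
Unpolarized light through the first polarizer → I₁ = ½ I₀, now polarized at 92°.
I₂ = I₁ cos²(78° − 92°) = 0.5 I₀ · cos²(14°) = 0.4707 I₀.
I₃ = I₂ cos²(88° − 78°) = 0.4707 I₀ · cos²(10°) = 0.4565 I₀.
Ratio = 0.4565 / 0.3637 = 1.255.

I_new/I_old ≈ 1.26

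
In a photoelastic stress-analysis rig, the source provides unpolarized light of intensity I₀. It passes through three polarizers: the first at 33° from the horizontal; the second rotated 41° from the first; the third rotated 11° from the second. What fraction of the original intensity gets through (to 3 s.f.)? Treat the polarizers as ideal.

Unpolarized light through the first polarizer → I₁ = ½ I₀, now polarized at 33°.
I₂ = I₁ cos²(41°) = 0.5 · 0.5696 I₀ = 0.2848 I₀.
I₃ = I₂ cos²(11°) = 0.2848 · 0.9636 I₀ = 0.2744 I₀.
Transmitted fraction = 0.2744.

≈ 0.274 I₀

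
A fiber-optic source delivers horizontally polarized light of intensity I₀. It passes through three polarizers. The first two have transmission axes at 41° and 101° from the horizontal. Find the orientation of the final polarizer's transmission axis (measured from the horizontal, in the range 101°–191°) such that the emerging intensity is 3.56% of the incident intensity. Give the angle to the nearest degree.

θ ≈ 161°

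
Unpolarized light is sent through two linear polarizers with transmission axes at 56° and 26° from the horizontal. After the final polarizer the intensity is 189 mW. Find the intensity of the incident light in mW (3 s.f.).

I₀ ≈ 504 mW

Unpolarized light through the first polarizer → I₁ = ½ I₀, now polarized at 56°.
I₂ = I₁ cos²(26° − 56°) = 0.5 I₀ · cos²(30°) = 0.375 I₀.
So 189 mW = 0.375 I₀, giving I₀ = 189/0.375 = 504 mW.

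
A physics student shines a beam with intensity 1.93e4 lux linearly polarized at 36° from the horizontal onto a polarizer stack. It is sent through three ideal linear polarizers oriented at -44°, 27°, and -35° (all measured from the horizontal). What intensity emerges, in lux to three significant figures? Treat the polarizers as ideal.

I ≈ 13.6 lux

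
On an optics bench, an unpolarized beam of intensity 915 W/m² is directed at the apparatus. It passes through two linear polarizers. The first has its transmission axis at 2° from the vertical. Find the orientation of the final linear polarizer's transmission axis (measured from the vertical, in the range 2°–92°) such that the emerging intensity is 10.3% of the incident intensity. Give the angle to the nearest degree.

Unpolarized light through the first polarizer → I₁ = ½ I₀, now polarized at 2°.
Need I₂/I₀ = 0.103, so cos²(θ − 2°) = 0.103 / 0.5 = 0.206.
θ − 2° = arccos(√0.206) = 63.0°, giving θ ≈ 2 + 63.0 = 65.0°.

θ ≈ 65°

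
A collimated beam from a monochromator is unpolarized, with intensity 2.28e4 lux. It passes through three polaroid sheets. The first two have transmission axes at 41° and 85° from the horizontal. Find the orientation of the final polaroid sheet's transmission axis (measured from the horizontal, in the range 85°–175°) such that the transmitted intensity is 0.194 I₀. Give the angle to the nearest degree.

θ ≈ 115°

Unpolarized light through the first polarizer → I₁ = ½ I₀, now polarized at 41°.
I₂ = I₁ cos²(85° − 41°) = 0.5 I₀ · cos²(44°) = 0.2587 I₀.
Need I₃/I₀ = 0.194, so cos²(θ − 85°) = 0.194 / 0.2587 = 0.7498.
θ − 85° = arccos(√0.7498) = 30.0°, giving θ ≈ 85 + 30.0 = 115.0°.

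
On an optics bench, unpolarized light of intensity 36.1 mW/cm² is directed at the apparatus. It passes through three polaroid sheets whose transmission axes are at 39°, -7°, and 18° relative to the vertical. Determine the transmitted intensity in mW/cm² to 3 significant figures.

I ≈ 7.15 mW/cm²

Unpolarized light through the first polarizer → I₁ = 36.1 mW/cm²/2 = 18.05 mW/cm², polarized at 39°.
I₂ = I₁ · cos²(46°) = 18.05 · 0.4826 = 8.71 mW/cm².
I₃ = I₂ · cos²(25°) = 8.71 · 0.8214 = 7.154 mW/cm².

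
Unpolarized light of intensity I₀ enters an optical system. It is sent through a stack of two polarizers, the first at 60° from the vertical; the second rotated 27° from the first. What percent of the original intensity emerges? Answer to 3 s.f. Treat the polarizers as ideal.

Unpolarized light through the first polarizer → I₁ = ½ I₀, now polarized at 60°.
I₂ = I₁ cos²(27°) = 0.5 · 0.7939 I₀ = 0.3969 I₀.
That is 39.69% of the incident intensity.

≈ 39.7%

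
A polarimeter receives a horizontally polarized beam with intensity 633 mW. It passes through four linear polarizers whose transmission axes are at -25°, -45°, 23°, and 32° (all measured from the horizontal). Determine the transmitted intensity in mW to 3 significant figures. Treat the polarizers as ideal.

I ≈ 62.9 mW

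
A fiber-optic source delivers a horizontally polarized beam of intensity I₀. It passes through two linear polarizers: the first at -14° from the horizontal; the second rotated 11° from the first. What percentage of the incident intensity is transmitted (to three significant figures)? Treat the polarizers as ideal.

By Malus's law, I₁ = I₀ cos²(-14° − 0°) = I₀ cos²(14°) = 0.9415 I₀.
I₂ = I₁ cos²(11°) = 0.9415 · 0.9636 I₀ = 0.9072 I₀.
That is 90.72% of the incident intensity.

≈ 90.7%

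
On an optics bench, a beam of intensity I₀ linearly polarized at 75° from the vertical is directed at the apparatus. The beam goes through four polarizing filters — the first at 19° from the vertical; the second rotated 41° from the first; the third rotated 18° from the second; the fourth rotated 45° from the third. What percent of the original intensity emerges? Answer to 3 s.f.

≈ 8.06%

I₁ = I₀ cos²(19° − 75°) = I₀ cos²(56°) = 0.3127 I₀.
I₂ = I₁ cos²(41°) = 0.3127 · 0.5696 I₀ = 0.1781 I₀.
I₃ = I₂ cos²(18°) = 0.1781 · 0.9045 I₀ = 0.1611 I₀.
I₄ = I₃ cos²(45°) = 0.1611 · 0.5 I₀ = 0.08055 I₀.
That is 8.055% of the incident intensity.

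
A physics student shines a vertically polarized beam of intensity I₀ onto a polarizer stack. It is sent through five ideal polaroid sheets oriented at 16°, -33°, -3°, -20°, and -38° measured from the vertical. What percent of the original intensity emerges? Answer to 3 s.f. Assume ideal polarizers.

I₁ = I₀ cos²(16° − 0°) = I₀ cos²(16°) = 0.924 I₀.
I₂ = I₁ cos²(-33° − 16°) = 0.924 I₀ · cos²(49°) = 0.3977 I₀.
I₃ = I₂ cos²(-3° + 33°) = 0.3977 I₀ · cos²(30°) = 0.2983 I₀.
I₄ = I₃ cos²(-20° + 3°) = 0.2983 I₀ · cos²(17°) = 0.2728 I₀.
I₅ = I₄ cos²(-38° + 20°) = 0.2728 I₀ · cos²(18°) = 0.2467 I₀.
That is 24.67% of the incident intensity.

≈ 24.7%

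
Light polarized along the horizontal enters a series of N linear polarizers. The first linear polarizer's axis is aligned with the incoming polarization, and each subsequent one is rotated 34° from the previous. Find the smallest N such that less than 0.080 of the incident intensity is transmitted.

N = 8

First polarizer is aligned with the polarization: full transmission.
Each further stage multiplies by cos²(34°) = 0.6873.
After N polarizers: T = 0.6873^(N−1). Require T < 0.080 ⇒ N−1 > ln(0.080)/ln(0.6873) = 6.74, so N−1 ≥ 7 and N = 8.
Check: N=8 gives T = 0.07245 < 0.080; N=7 gives T = 0.1054.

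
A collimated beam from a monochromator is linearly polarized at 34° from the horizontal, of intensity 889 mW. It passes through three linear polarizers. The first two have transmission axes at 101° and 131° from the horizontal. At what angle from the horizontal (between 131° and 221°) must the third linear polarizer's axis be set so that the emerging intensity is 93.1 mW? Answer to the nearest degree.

I₁ = I₀ cos²(101° − 34°) = I₀ cos²(67°) = 0.1527 I₀.
I₂ = I₁ cos²(131° − 101°) = 0.1527 I₀ · cos²(30°) = 0.1145 I₀.
Target fraction: 93.1 / 889 mW = 0.1047 of I₀.
Need I₃/I₀ = 0.1047, so cos²(θ − 131°) = 0.1047 / 0.1145 = 0.9146.
θ − 131° = arccos(√0.9146) = 17.0°, giving θ ≈ 131 + 17.0 = 148.0°.

θ ≈ 148°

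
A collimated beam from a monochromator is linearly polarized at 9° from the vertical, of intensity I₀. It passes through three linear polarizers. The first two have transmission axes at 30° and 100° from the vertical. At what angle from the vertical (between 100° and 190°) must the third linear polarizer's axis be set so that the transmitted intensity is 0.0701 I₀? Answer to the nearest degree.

By Malus's law, I₁ = I₀ cos²(30° − 9°) = I₀ cos²(21°) = 0.8716 I₀.
I₂ = I₁ cos²(100° − 30°) = 0.8716 I₀ · cos²(70°) = 0.102 I₀.
Need I₃/I₀ = 0.0701, so cos²(θ − 100°) = 0.0701 / 0.102 = 0.6876.
θ − 100° = arccos(√0.6876) = 34.0°, giving θ ≈ 100 + 34.0 = 134.0°.

θ ≈ 134°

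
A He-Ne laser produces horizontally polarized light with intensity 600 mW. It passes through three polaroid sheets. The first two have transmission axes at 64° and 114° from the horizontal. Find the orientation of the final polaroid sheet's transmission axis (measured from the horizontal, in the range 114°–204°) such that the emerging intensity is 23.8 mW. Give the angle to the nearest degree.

I₁ = I₀ cos²(64° − 0°) = I₀ cos²(64°) = 0.1922 I₀.
I₂ = I₁ cos²(114° − 64°) = 0.1922 I₀ · cos²(50°) = 0.0794 I₀.
Target fraction: 23.8 / 600 mW = 0.03967 of I₀.
Need I₃/I₀ = 0.03967, so cos²(θ − 114°) = 0.03967 / 0.0794 = 0.4996.
θ − 114° = arccos(√0.4996) = 45.0°, giving θ ≈ 114 + 45.0 = 159.0°.

θ ≈ 159°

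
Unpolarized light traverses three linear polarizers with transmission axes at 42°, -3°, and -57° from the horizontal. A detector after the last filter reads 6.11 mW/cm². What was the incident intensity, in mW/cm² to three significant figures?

Unpolarized light through the first polarizer → I₁ = ½ I₀, now polarized at 42°.
I₂ = I₁ cos²(-3° − 42°) = 0.5 I₀ · cos²(45°) = 0.25 I₀.
I₃ = I₂ cos²(-57° + 3°) = 0.25 I₀ · cos²(54°) = 0.08637 I₀.
So 6.11 mW/cm² = 0.08637 I₀, giving I₀ = 6.11/0.08637 = 70.74 mW/cm².

I₀ ≈ 70.7 mW/cm²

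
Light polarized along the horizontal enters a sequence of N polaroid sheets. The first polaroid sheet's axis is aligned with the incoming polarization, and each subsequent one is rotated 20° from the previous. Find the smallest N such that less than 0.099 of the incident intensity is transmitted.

First polarizer is aligned with the polarization: full transmission.
Each further stage multiplies by cos²(20°) = 0.883.
After N polarizers: T = 0.883^(N−1). Require T < 0.099 ⇒ N−1 > ln(0.099)/ln(0.883) = 18.59, so N−1 ≥ 19 and N = 20.
Check: N=20 gives T = 0.09407 < 0.099; N=19 gives T = 0.1065.

N = 20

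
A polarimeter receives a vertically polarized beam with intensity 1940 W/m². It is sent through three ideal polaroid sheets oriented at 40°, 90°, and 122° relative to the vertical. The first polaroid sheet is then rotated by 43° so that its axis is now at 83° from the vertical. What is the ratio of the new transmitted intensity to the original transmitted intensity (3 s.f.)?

I_new/I_old ≈ 0.0603

Before rotation:
I₁ = I₀ cos²(40° − 0°) = I₀ cos²(40°) = 0.5868 I₀.
I₂ = I₁ cos²(90° − 40°) = 0.5868 I₀ · cos²(50°) = 0.2425 I₀.
I₃ = I₂ cos²(122° − 90°) = 0.2425 I₀ · cos²(32°) = 0.1744 I₀.
After rotation:
I₁ = I₀ cos²(83° − 0°) = I₀ cos²(83°) = 0.01485 I₀.
I₂ = I₁ cos²(90° − 83°) = 0.01485 I₀ · cos²(7°) = 0.01463 I₀.
I₃ = I₂ cos²(122° − 90°) = 0.01463 I₀ · cos²(32°) = 0.01052 I₀.
Ratio = 0.01052 / 0.1744 = 0.06035.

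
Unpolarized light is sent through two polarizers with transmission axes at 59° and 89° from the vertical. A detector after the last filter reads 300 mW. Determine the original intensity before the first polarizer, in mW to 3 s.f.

I₀ ≈ 800 mW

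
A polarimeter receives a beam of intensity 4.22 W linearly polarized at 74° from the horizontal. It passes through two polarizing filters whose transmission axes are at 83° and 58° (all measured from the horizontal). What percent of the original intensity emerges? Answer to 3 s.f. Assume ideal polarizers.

≈ 80.1%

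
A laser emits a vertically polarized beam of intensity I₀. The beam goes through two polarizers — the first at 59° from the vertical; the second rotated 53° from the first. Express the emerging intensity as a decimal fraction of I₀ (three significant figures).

I₁ = I₀ cos²(59° − 0°) = I₀ cos²(59°) = 0.2653 I₀.
I₂ = I₁ cos²(53°) = 0.2653 · 0.3622 I₀ = 0.09607 I₀.
Transmitted fraction = 0.09607.

≈ 0.0961 I₀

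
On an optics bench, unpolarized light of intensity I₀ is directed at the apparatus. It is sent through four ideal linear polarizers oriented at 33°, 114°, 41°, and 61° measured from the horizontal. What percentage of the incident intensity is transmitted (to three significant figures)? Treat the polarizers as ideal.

≈ 0.0924%

Unpolarized light through the first polarizer → I₁ = ½ I₀, now polarized at 33°.
I₂ = I₁ cos²(114° − 33°) = 0.5 I₀ · cos²(81°) = 0.01224 I₀.
I₃ = I₂ cos²(41° − 114°) = 0.01224 I₀ · cos²(73°) = 0.001046 I₀.
I₄ = I₃ cos²(61° − 41°) = 0.001046 I₀ · cos²(20°) = 0.0009236 I₀.
That is 0.09236% of the incident intensity.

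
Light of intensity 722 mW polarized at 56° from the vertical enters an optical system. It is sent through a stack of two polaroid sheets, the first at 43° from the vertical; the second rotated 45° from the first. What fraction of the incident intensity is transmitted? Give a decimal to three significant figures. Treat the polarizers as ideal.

I/I₀ ≈ 0.475

By Malus's law, I₁ = 722 mW · cos²(13°) = 685.5 mW.
I₂ = I₁ · cos²(45°) = 685.5 · 0.5 = 342.7 mW.
Transmitted fraction = 0.4747.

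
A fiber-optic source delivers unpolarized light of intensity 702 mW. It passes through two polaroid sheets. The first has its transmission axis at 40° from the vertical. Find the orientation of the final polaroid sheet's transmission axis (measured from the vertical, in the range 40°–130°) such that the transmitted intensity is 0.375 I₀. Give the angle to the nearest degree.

θ ≈ 70°

Unpolarized light through the first polarizer → I₁ = ½ I₀, now polarized at 40°.
Need I₂/I₀ = 0.375, so cos²(θ − 40°) = 0.375 / 0.5 = 0.75.
θ − 40° = arccos(√0.75) = 30.0°, giving θ ≈ 40 + 30.0 = 70.0°.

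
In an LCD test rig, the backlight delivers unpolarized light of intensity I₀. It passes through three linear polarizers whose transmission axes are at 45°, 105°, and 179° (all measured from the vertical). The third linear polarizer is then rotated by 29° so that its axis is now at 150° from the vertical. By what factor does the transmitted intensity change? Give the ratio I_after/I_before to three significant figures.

Before rotation:
Unpolarized light through the first polarizer → I₁ = ½ I₀, now polarized at 45°.
I₂ = I₁ cos²(105° − 45°) = 0.5 I₀ · cos²(60°) = 0.125 I₀.
I₃ = I₂ cos²(179° − 105°) = 0.125 I₀ · cos²(74°) = 0.009497 I₀.
After rotation:
Unpolarized light through the first polarizer → I₁ = ½ I₀, now polarized at 45°.
I₂ = I₁ cos²(105° − 45°) = 0.5 I₀ · cos²(60°) = 0.125 I₀.
I₃ = I₂ cos²(150° − 105°) = 0.125 I₀ · cos²(45°) = 0.0625 I₀.
Ratio = 0.0625 / 0.009497 = 6.581.

I_new/I_old ≈ 6.58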